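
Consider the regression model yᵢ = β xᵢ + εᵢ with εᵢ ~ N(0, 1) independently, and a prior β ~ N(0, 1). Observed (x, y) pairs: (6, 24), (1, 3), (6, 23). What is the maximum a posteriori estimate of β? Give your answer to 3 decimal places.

β̂_MAP = 3.851

log p(β | y) = −Σ(yᵢ − βxᵢ)²/(2·1) − β²/(2·1) + const.
Setting the derivative to zero: Σxᵢ(yᵢ − βxᵢ)/1 − β/1 = 0, so β = Σxᵢyᵢ / (Σxᵢ² + σ²/τ²).
Σxᵢyᵢ = 6·24 + 1·3 + 6·23 = 285; Σxᵢ² = 73; σ²/τ² = 1.
β̂_MAP = 285 / (73 + 1) = 285/74 ≈ 3.851.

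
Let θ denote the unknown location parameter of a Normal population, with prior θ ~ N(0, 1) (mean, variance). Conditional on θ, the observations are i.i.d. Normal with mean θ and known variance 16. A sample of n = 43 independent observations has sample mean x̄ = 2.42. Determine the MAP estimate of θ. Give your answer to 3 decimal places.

θ̂_MAP = 1.764

n = 43, x̄ = 2.42.
For a Normal prior and Normal likelihood with known variance, the posterior is Normal; its mode equals its mean, the precision-weighted average.
Prior precision 1/σ₀² = 1/1 = 1; data precision n/σ² = 43/16 = 2.6875.
θ̂ = (1·0 + 2.6875·2.42) / (1 + 2.6875) = 6.50375/3.6875 = 5203/2950 ≈ 1.764.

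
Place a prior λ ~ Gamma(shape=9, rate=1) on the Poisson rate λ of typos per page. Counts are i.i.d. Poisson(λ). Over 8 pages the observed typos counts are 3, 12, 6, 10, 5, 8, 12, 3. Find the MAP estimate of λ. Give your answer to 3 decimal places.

λ̂_MAP = 7.444

Σxᵢ = 3+12+6+10+5+8+12+3 = 59, with n = 8.
Posterior ∝ λ^8e^(−1λ) · λ^59e^(−8λ) = λ^67e^(−9λ), i.e. Gamma(shape=68, rate=9).
The mode of a Gamma(a, b) with a ≥ 1 (shape–rate) is (a−1)/b = 67/9 ≈ 7.444.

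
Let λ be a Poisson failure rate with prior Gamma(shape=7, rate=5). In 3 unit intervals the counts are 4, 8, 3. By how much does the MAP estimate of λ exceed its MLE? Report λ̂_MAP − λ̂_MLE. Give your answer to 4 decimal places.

MAP − MLE = -2.3750

Σxᵢ = 15. Posterior is Gamma(22, 8); MAP = (22−1)/8 = 21/8 ≈ 2.62500.
MLE = x̄ = 15/3 ≈ 5.00000.
Difference = 21/8 − 15/3 = -19/8 ≈ -2.3750.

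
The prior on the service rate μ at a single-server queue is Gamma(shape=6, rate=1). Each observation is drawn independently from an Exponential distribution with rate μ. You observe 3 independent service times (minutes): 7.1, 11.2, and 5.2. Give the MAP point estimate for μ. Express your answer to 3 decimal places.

The Exponential(rate=μ) likelihood is ∝ μ^n e^(−μΣtᵢ). Here n = 3 and Σtᵢ = 7.1 + 11.2 + 5.2 = 23.5.
Posterior ∝ μ^5e^(−1μ) · μ^3e^(−23.5μ) = μ^8e^(−24.5μ), i.e. Gamma(9, 24.5).
Mode = (a−1)/b = 8/24.5 ≈ 0.327.

μ̂_MAP = 0.327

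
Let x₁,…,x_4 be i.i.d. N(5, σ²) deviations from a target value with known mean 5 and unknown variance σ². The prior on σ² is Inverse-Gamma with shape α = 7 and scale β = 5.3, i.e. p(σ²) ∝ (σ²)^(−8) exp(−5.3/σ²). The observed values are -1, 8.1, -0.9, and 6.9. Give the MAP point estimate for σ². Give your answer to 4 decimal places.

Sum of squared deviations about the known mean: SS = (-1−5)² + (8.1−5)² + (-0.9−5)² + (6.9−5)² = 84.03.
The Normal likelihood contributes (σ²)^(−n/2) exp(−SS/(2σ²)), so the posterior is Inverse-Gamma(α + n/2, β + SS/2) = Inverse-Gamma(9, 47.315).
The mode of Inverse-Gamma(a, b) is b/(a+1) = 47.315/10 ≈ 4.7315.

σ̂²_MAP = 4.7315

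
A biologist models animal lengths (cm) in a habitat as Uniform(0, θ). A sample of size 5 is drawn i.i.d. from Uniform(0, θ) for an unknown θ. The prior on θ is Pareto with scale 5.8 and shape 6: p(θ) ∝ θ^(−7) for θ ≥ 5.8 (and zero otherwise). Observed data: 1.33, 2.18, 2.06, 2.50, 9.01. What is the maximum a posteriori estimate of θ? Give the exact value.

The Uniform(0, θ) likelihood is θ^(−n) for θ ≥ max(xᵢ), zero otherwise. Here max(xᵢ) = 9.01.
Posterior ∝ θ^(−7) · θ^(−5) = θ^(−12) on θ ≥ max(5.8, 9.01) = 9.01.
This density is strictly decreasing in θ, so the posterior mode lies at the lower boundary of the support.

θ̂_MAP = 9.01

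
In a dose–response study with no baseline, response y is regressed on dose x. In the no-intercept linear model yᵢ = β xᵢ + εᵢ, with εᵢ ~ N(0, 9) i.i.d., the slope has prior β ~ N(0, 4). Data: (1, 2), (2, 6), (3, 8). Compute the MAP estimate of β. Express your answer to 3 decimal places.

β̂_MAP = 2.338

log p(β | y) = −Σ(yᵢ − βxᵢ)²/(2·9) − β²/(2·4) + const.
Setting the derivative to zero: Σxᵢ(yᵢ − βxᵢ)/9 − β/4 = 0, so β = Σxᵢyᵢ / (Σxᵢ² + σ²/τ²).
Σxᵢyᵢ = 1·2 + 2·6 + 3·8 = 38; Σxᵢ² = 14; σ²/τ² = 2.25.
β̂_MAP = 38 / (14 + 2.25) = 38/16.25 ≈ 2.338.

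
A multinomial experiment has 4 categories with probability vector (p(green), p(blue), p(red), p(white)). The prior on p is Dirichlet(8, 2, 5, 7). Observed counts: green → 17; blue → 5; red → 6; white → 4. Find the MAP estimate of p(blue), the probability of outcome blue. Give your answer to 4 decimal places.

The posterior is Dirichlet(αᵢ + nᵢ) = Dirichlet(25, 7, 11, 11).
For a Dirichlet(a₁,…,a_K) with all aᵢ > 1, the mode has j-th component (aⱼ − 1)/(Σaᵢ − K).
Here Σaᵢ = 54 and K = 4, so p(blue) = (7 − 1)/(54 − 4) = 6/50 ≈ 0.1200.

MAP estimate of p(blue) = 0.1200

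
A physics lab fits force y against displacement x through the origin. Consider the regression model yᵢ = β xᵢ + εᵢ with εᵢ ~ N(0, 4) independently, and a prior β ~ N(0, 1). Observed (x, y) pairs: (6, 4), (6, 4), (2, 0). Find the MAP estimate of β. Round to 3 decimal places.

β̂_MAP = 0.600

log p(β | y) = −Σ(yᵢ − βxᵢ)²/(2·4) − β²/(2·1) + const.
Setting the derivative to zero: Σxᵢ(yᵢ − βxᵢ)/4 − β/1 = 0, so β = Σxᵢyᵢ / (Σxᵢ² + σ²/τ²).
Σxᵢyᵢ = 6·4 + 6·4 + 2·0 = 48; Σxᵢ² = 76; σ²/τ² = 4.
β̂_MAP = 48 / (76 + 4) = 48/80 ≈ 0.600.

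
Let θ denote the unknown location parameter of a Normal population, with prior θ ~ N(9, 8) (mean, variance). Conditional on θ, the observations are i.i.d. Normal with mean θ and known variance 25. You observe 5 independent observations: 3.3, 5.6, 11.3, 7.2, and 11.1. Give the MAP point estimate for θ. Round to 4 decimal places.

θ̂_MAP = 8.2000

n = 5; x̄ = (3.3 + 5.6 + 11.3 + 7.2 + 11.1)/5 = 38.5/5 = 7.7.
For a Normal prior and Normal likelihood with known variance, the posterior is Normal; its mode equals its mean, the precision-weighted average.
Prior precision 1/σ₀² = 1/8 = 0.125; data precision n/σ² = 5/25 = 0.2.
θ̂ = (0.125·9 + 0.2·7.7) / (0.125 + 0.2) = 2.665/0.325 = 8.2000.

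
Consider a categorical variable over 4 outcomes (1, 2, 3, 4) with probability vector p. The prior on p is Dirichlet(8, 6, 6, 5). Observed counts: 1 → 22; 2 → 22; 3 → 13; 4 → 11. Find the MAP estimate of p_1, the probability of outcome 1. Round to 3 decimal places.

The posterior is Dirichlet(αᵢ + nᵢ) = Dirichlet(30, 28, 19, 16).
For a Dirichlet(a₁,…,a_K) with all aᵢ > 1, the mode has j-th component (aⱼ − 1)/(Σaᵢ − K).
Here Σaᵢ = 93 and K = 4, so p_1 = (30 − 1)/(93 − 4) = 29/89 ≈ 0.326.

MAP estimate: 0.326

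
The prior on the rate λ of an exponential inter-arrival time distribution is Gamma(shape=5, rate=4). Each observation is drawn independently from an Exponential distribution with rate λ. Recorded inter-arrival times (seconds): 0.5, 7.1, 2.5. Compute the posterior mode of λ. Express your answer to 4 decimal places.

The Exponential(rate=λ) likelihood is ∝ λ^n e^(−λΣtᵢ). Here n = 3 and Σtᵢ = 0.5 + 7.1 + 2.5 = 10.1.
Posterior ∝ λ^4e^(−4λ) · λ^3e^(−10.1λ) = λ^7e^(−14.1λ), i.e. Gamma(8, 14.1).
Mode = (a−1)/b = 7/14.1 ≈ 0.4965.

λ̂_MAP = 0.4965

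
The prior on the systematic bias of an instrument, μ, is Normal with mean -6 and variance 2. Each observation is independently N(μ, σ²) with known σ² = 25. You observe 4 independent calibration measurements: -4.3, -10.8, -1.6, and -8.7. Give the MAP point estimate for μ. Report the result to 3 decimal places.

n = 4; x̄ = ((-4.3) + (-10.8) + (-1.6) + (-8.7))/4 = -25.4/4 = -6.35.
For a Normal prior and Normal likelihood with known variance, the posterior is Normal; its mode equals its mean, the precision-weighted average.
Prior precision 1/σ₀² = 1/2 = 0.5; data precision n/σ² = 4/25 = 0.16.
μ̂ = (0.5·(-6) + 0.16·(-6.35)) / (0.5 + 0.16) = (-4.016)/0.66 = -1004/165 ≈ -6.085.

μ̂_MAP = -6.085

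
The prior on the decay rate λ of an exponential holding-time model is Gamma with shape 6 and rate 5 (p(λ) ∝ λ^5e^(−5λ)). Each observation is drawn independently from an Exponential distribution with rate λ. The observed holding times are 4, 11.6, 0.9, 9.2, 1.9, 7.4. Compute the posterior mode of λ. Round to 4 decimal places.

The Exponential(rate=λ) likelihood is ∝ λ^n e^(−λΣtᵢ). Here n = 6 and Σtᵢ = 4 + 11.6 + 0.9 + 9.2 + 1.9 + 7.4 = 35.
Posterior ∝ λ^5e^(−5λ) · λ^6e^(−35λ) = λ^11e^(−40λ), i.e. Gamma(12, 40).
Mode = (a−1)/b = 11/40 ≈ 0.2750.

λ̂_MAP = 0.2750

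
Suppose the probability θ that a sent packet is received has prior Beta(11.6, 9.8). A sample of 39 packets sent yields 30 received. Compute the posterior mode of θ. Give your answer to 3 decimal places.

Prior: Beta(11.6, 9.8).
Data: 30 successes in 39 trials. The binomial likelihood contributes θ^30(1−θ)^9, so the posterior is Beta(11.6+30, 9.8+9) = Beta(41.6, 18.8).
For Beta(a, b) with a, b > 1 the mode is (a−1)/(a+b−2) = 40.6/58.4 ≈ 0.695.

θ̂_MAP = 0.695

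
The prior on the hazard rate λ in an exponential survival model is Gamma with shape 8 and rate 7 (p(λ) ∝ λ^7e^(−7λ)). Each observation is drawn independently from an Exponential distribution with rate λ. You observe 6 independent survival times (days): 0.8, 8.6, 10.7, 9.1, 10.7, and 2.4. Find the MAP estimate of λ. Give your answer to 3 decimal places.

λ̂_MAP = 0.264

The Exponential(rate=λ) likelihood is ∝ λ^n e^(−λΣtᵢ). Here n = 6 and Σtᵢ = 0.8 + 8.6 + 10.7 + 9.1 + 10.7 + 2.4 = 42.3.
Posterior ∝ λ^7e^(−7λ) · λ^6e^(−42.3λ) = λ^13e^(−49.3λ), i.e. Gamma(14, 49.3).
Mode = (a−1)/b = 13/49.3 ≈ 0.264.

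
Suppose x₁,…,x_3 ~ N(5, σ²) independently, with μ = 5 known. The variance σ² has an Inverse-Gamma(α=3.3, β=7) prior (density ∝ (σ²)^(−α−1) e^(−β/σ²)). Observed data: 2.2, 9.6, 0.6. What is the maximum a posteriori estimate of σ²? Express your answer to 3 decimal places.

σ̂²_MAP = 5.376

Sum of squared deviations about the known mean: SS = (2.2−5)² + (9.6−5)² + (0.6−5)² = 48.36.
The Normal likelihood contributes (σ²)^(−n/2) exp(−SS/(2σ²)), so the posterior is Inverse-Gamma(α + n/2, β + SS/2) = Inverse-Gamma(4.8, 31.18).
The mode of Inverse-Gamma(a, b) is b/(a+1) = 31.18/5.8 ≈ 5.376.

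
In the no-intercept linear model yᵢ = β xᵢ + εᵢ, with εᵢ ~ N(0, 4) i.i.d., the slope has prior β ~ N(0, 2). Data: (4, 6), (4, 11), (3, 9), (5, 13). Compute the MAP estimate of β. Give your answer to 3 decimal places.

β̂_MAP = 2.353

log p(β | y) = −Σ(yᵢ − βxᵢ)²/(2·4) − β²/(2·2) + const.
Setting the derivative to zero: Σxᵢ(yᵢ − βxᵢ)/4 − β/2 = 0, so β = Σxᵢyᵢ / (Σxᵢ² + σ²/τ²).
Σxᵢyᵢ = 4·6 + 4·11 + 3·9 + 5·13 = 160; Σxᵢ² = 66; σ²/τ² = 2.
β̂_MAP = 160 / (66 + 2) = 160/68 ≈ 2.353.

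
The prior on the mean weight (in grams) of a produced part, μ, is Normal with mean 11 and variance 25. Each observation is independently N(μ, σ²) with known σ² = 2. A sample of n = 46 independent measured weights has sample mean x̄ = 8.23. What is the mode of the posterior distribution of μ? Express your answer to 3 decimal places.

μ̂_MAP = 8.235

n = 46, x̄ = 8.23.
For a Normal prior and Normal likelihood with known variance, the posterior is Normal; its mode equals its mean, the precision-weighted average.
Prior precision 1/σ₀² = 1/25 = 0.04; data precision n/σ² = 46/2 = 23.
μ̂ = (0.04·11 + 23·8.23) / (0.04 + 23) = 189.73/23.04 = 18973/2304 ≈ 8.235.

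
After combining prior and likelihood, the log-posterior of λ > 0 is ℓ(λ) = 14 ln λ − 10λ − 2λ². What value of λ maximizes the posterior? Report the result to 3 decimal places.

ℓ'(λ) = 14/λ − 10 − 4λ. Setting this to zero and multiplying by λ: 4λ² + 10λ − 14 = 0.
λ = (−10 + √(10² + 4·4·14)) / (2·4) = (−10 + √324) / 8 = (−10 + 18)/8 = 1.
ℓ''(λ) = −14/λ² − 4 < 0, confirming a maximum.

λ̂_MAP = 1.000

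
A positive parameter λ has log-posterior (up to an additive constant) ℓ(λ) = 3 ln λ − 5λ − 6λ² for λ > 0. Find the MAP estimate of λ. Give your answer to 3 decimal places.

λ̂_MAP = 0.333

ℓ'(λ) = 3/λ − 5 − 12λ. Setting this to zero and multiplying by λ: 12λ² + 5λ − 3 = 0.
λ = (−5 + √(5² + 4·12·3)) / (2·12) = (−5 + √169) / 24 = (−5 + 13)/24 = 1/3.
ℓ''(λ) = −3/λ² − 12 < 0, confirming a maximum.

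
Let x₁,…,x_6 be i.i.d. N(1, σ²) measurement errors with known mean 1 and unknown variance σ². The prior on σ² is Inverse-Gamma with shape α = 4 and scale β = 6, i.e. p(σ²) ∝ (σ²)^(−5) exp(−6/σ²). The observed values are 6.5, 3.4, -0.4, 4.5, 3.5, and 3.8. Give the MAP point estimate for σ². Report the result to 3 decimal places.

σ̂²_MAP = 4.769

Sum of squared deviations about the known mean: SS = (6.5−1)² + (3.4−1)² + (-0.4−1)² + (4.5−1)² + (3.5−1)² + (3.8−1)² = 64.31.
The Normal likelihood contributes (σ²)^(−n/2) exp(−SS/(2σ²)), so the posterior is Inverse-Gamma(α + n/2, β + SS/2) = Inverse-Gamma(7, 38.155).
The mode of Inverse-Gamma(a, b) is b/(a+1) = 38.155/8 ≈ 4.769.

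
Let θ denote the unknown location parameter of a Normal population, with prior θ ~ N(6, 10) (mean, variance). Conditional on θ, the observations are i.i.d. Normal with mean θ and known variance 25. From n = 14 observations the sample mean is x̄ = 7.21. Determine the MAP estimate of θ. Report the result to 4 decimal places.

θ̂_MAP = 7.0267

n = 14, x̄ = 7.21.
For a Normal prior and Normal likelihood with known variance, the posterior is Normal; its mode equals its mean, the precision-weighted average.
Prior precision 1/σ₀² = 1/10 = 0.1; data precision n/σ² = 14/25 = 0.56.
θ̂ = (0.1·6 + 0.56·7.21) / (0.1 + 0.56) = 4.6376/0.66 = 527/75 ≈ 7.0267.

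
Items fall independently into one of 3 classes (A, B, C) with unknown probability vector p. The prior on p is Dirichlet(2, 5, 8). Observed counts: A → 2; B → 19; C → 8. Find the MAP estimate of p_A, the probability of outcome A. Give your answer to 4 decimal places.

The posterior is Dirichlet(αᵢ + nᵢ) = Dirichlet(4, 24, 16).
For a Dirichlet(a₁,…,a_K) with all aᵢ > 1, the mode has j-th component (aⱼ − 1)/(Σaᵢ − K).
Here Σaᵢ = 44 and K = 3, so p_A = (4 − 1)/(44 − 3) = 3/41 ≈ 0.0732.

MAP estimate of p_A = 0.0732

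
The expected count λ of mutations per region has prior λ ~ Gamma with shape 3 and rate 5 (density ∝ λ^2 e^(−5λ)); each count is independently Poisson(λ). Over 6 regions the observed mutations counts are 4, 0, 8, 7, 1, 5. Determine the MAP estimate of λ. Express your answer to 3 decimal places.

λ̂_MAP = 2.455

Σxᵢ = 4+0+8+7+1+5 = 25, with n = 6.
Posterior ∝ λ^2e^(−5λ) · λ^25e^(−6λ) = λ^27e^(−11λ), i.e. Gamma(shape=28, rate=11).
The mode of a Gamma(a, b) with a ≥ 1 (shape–rate) is (a−1)/b = 27/11 ≈ 2.455.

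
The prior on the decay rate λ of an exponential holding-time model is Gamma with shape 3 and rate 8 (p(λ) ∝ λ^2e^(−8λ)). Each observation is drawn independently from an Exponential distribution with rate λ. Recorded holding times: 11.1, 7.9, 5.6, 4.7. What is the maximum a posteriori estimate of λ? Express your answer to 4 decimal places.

The Exponential(rate=λ) likelihood is ∝ λ^n e^(−λΣtᵢ). Here n = 4 and Σtᵢ = 11.1 + 7.9 + 5.6 + 4.7 = 29.3.
Posterior ∝ λ^2e^(−8λ) · λ^4e^(−29.3λ) = λ^6e^(−37.3λ), i.e. Gamma(7, 37.3).
Mode = (a−1)/b = 6/37.3 ≈ 0.1609.

λ̂_MAP = 0.1609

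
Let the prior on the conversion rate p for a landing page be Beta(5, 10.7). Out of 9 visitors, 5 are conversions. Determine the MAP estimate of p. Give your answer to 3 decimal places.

Prior: Beta(5, 10.7).
Data: 5 successes in 9 trials. The binomial likelihood contributes p^5(1−p)^4, so the posterior is Beta(5+5, 10.7+4) = Beta(10, 14.7).
For Beta(a, b) with a, b > 1 the mode is (a−1)/(a+b−2) = 9/22.7 ≈ 0.396.

p̂_MAP = 0.396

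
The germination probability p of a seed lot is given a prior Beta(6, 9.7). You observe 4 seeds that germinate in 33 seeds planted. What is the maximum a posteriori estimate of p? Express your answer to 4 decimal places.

p̂_MAP = 0.1927

Prior: Beta(6, 9.7).
Data: 4 successes in 33 trials. The binomial likelihood contributes p^4(1−p)^29, so the posterior is Beta(6+4, 9.7+29) = Beta(10, 38.7).
For Beta(a, b) with a, b > 1 the mode is (a−1)/(a+b−2) = 9/46.7 ≈ 0.1927.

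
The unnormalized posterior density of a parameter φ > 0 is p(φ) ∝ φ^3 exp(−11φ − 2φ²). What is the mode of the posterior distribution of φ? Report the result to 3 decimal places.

ℓ'(φ) = 3/φ − 11 − 4φ. Setting this to zero and multiplying by φ: 4φ² + 11φ − 3 = 0.
φ = (−11 + √(11² + 4·4·3)) / (2·4) = (−11 + √169) / 8 = (−11 + 13)/8 = 1/4.
ℓ''(φ) = −3/φ² − 4 < 0, confirming a maximum.

φ̂_MAP = 0.250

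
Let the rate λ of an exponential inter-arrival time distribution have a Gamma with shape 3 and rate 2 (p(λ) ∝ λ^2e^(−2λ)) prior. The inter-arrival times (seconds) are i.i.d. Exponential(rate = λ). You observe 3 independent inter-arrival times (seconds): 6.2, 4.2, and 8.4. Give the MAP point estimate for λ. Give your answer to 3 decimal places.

λ̂_MAP = 0.240

The Exponential(rate=λ) likelihood is ∝ λ^n e^(−λΣtᵢ). Here n = 3 and Σtᵢ = 6.2 + 4.2 + 8.4 = 18.8.
Posterior ∝ λ^2e^(−2λ) · λ^3e^(−18.8λ) = λ^5e^(−20.8λ), i.e. Gamma(6, 20.8).
Mode = (a−1)/b = 5/20.8 ≈ 0.240.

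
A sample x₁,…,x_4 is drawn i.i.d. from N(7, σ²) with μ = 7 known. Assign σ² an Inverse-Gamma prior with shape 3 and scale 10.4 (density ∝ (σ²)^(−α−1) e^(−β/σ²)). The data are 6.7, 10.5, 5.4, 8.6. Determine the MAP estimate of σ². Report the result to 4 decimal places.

Sum of squared deviations about the known mean: SS = (6.7−7)² + (10.5−7)² + (5.4−7)² + (8.6−7)² = 17.46.
The Normal likelihood contributes (σ²)^(−n/2) exp(−SS/(2σ²)), so the posterior is Inverse-Gamma(α + n/2, β + SS/2) = Inverse-Gamma(5, 19.13).
The mode of Inverse-Gamma(a, b) is b/(a+1) = 19.13/6 ≈ 3.1883.

σ̂²_MAP = 3.1883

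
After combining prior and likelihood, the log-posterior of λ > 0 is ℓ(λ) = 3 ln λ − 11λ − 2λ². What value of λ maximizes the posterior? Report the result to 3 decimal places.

ℓ'(λ) = 3/λ − 11 − 4λ. Setting this to zero and multiplying by λ: 4λ² + 11λ − 3 = 0.
λ = (−11 + √(11² + 4·4·3)) / (2·4) = (−11 + √169) / 8 = (−11 + 13)/8 = 1/4.
ℓ''(λ) = −3/λ² − 4 < 0, confirming a maximum.

λ̂_MAP = 0.250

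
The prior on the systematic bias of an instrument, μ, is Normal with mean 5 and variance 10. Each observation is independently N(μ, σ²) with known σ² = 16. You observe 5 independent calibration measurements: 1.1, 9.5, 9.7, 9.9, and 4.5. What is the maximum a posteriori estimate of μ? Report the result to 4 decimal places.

μ̂_MAP = 6.4697

n = 5; x̄ = (1.1 + 9.5 + 9.7 + 9.9 + 4.5)/5 = 34.7/5 = 6.94.
For a Normal prior and Normal likelihood with known variance, the posterior is Normal; its mode equals its mean, the precision-weighted average.
Prior precision 1/σ₀² = 1/10 = 0.1; data precision n/σ² = 5/16 = 0.3125.
μ̂ = (0.1·5 + 0.3125·6.94) / (0.1 + 0.3125) = 2.66875/0.4125 = 427/66 ≈ 6.4697.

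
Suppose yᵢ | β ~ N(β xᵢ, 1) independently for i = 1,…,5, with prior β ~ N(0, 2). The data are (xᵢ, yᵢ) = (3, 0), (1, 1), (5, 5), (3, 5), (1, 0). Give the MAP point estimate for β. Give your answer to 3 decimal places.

log p(β | y) = −Σ(yᵢ − βxᵢ)²/(2·1) − β²/(2·2) + const.
Setting the derivative to zero: Σxᵢ(yᵢ − βxᵢ)/1 − β/2 = 0, so β = Σxᵢyᵢ / (Σxᵢ² + σ²/τ²).
Σxᵢyᵢ = 3·0 + 1·1 + 5·5 + 3·5 + 1·0 = 41; Σxᵢ² = 45; σ²/τ² = 0.5.
β̂_MAP = 41 / (45 + 0.5) = 41/45.5 ≈ 0.901.

β̂_MAP = 0.901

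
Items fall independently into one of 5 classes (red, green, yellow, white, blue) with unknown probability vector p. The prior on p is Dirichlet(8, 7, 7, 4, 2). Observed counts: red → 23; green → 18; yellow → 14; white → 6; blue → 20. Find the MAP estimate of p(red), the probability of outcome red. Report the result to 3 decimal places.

The posterior is Dirichlet(αᵢ + nᵢ) = Dirichlet(31, 25, 21, 10, 22).
For a Dirichlet(a₁,…,a_K) with all aᵢ > 1, the mode has j-th component (aⱼ − 1)/(Σaᵢ − K).
Here Σaᵢ = 109 and K = 5, so p(red) = (31 − 1)/(109 − 5) = 30/104 ≈ 0.288.

MAP estimate of p(red) = 0.288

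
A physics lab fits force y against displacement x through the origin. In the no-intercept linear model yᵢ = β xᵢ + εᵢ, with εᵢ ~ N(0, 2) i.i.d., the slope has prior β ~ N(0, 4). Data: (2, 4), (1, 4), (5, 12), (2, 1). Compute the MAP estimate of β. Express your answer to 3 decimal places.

log p(β | y) = −Σ(yᵢ − βxᵢ)²/(2·2) − β²/(2·4) + const.
Setting the derivative to zero: Σxᵢ(yᵢ − βxᵢ)/2 − β/4 = 0, so β = Σxᵢyᵢ / (Σxᵢ² + σ²/τ²).
Σxᵢyᵢ = 2·4 + 1·4 + 5·12 + 2·1 = 74; Σxᵢ² = 34; σ²/τ² = 0.5.
β̂_MAP = 74 / (34 + 0.5) = 74/34.5 ≈ 2.145.

β̂_MAP = 2.145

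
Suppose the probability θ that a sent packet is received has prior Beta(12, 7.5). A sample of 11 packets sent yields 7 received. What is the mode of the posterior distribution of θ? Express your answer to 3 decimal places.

θ̂_MAP = 0.632

Prior: Beta(12, 7.5).
Data: 7 successes in 11 trials. The binomial likelihood contributes θ^7(1−θ)^4, so the posterior is Beta(12+7, 7.5+4) = Beta(19, 11.5).
For Beta(a, b) with a, b > 1 the mode is (a−1)/(a+b−2) = 18/28.5 ≈ 0.632.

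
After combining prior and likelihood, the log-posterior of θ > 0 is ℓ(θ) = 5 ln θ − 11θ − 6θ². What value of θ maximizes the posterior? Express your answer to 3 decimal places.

ℓ'(θ) = 5/θ − 11 − 12θ. Setting this to zero and multiplying by θ: 12θ² + 11θ − 5 = 0.
θ = (−11 + √(11² + 4·12·5)) / (2·12) = (−11 + √361) / 24 = (−11 + 19)/24 = 1/3.
ℓ''(θ) = −5/θ² − 12 < 0, confirming a maximum.

θ̂_MAP = 0.333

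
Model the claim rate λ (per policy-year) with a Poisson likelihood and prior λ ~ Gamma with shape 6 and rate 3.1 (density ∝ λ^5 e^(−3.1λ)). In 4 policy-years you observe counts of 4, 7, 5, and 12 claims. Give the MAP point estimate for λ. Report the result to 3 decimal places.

Σxᵢ = 4+7+5+12 = 28, with n = 4.
Posterior ∝ λ^5e^(−3.1λ) · λ^28e^(−4λ) = λ^33e^(−7.1λ), i.e. Gamma(shape=34, rate=7.1).
The mode of a Gamma(a, b) with a ≥ 1 (shape–rate) is (a−1)/b = 33/7.1 ≈ 4.648.

λ̂_MAP = 4.648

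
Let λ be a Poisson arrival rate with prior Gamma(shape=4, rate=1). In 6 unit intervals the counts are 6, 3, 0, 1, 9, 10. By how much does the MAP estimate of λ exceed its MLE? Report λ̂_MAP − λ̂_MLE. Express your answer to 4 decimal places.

MAP − MLE = -0.2619

Σxᵢ = 29. Posterior is Gamma(33, 7); MAP = (33−1)/7 = 32/7 ≈ 4.57143.
MLE = x̄ = 29/6 ≈ 4.83333.
Difference = 32/7 − 29/6 = -11/42 ≈ -0.2619.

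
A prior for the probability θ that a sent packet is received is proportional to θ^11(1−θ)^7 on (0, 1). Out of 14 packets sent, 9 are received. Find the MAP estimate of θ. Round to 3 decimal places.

θ̂_MAP = 0.625

The prior density ∝ θ^11(1−θ)^7 is the kernel of Beta(12, 8).
Data: 9 successes in 14 trials. The binomial likelihood contributes θ^9(1−θ)^5, so the posterior is Beta(12+9, 8+5) = Beta(21, 13).
For Beta(a, b) with a, b > 1 the mode is (a−1)/(a+b−2) = 20/32 ≈ 0.625.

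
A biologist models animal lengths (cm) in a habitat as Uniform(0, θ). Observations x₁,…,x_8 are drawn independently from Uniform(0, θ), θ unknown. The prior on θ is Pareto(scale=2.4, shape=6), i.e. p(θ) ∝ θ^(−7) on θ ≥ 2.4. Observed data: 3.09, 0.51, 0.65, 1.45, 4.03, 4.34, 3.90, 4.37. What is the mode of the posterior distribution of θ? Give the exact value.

The Uniform(0, θ) likelihood is θ^(−n) for θ ≥ max(xᵢ), zero otherwise. Here max(xᵢ) = 4.37.
Posterior ∝ θ^(−7) · θ^(−8) = θ^(−15) on θ ≥ max(2.4, 4.37) = 4.37.
This density is strictly decreasing in θ, so the posterior mode lies at the lower boundary of the support.

θ̂_MAP = 4.37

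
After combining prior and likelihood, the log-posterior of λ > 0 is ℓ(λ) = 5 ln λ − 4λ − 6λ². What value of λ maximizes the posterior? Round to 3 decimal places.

λ̂_MAP = 0.500

ℓ'(λ) = 5/λ − 4 − 12λ. Setting this to zero and multiplying by λ: 12λ² + 4λ − 5 = 0.
λ = (−4 + √(4² + 4·12·5)) / (2·12) = (−4 + √256) / 24 = (−4 + 16)/24 = 1/2.
ℓ''(λ) = −5/λ² − 12 < 0, confirming a maximum.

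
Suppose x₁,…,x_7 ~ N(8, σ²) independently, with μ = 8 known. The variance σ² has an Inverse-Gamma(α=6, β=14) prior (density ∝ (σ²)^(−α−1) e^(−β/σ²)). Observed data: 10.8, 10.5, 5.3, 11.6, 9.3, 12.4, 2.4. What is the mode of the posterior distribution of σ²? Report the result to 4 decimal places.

Sum of squared deviations about the known mean: SS = (10.8−8)² + (10.5−8)² + (5.3−8)² + (11.6−8)² + (9.3−8)² + (12.4−8)² + (2.4−8)² = 86.75.
The Normal likelihood contributes (σ²)^(−n/2) exp(−SS/(2σ²)), so the posterior is Inverse-Gamma(α + n/2, β + SS/2) = Inverse-Gamma(9.5, 57.375).
The mode of Inverse-Gamma(a, b) is b/(a+1) = 57.375/10.5 ≈ 5.4643.

σ̂²_MAP = 5.4643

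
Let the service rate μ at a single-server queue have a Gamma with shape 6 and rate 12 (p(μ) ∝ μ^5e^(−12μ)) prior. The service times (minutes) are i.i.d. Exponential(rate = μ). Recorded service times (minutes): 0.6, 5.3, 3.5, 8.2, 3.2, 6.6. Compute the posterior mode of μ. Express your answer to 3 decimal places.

The Exponential(rate=μ) likelihood is ∝ μ^n e^(−μΣtᵢ). Here n = 6 and Σtᵢ = 0.6 + 5.3 + 3.5 + 8.2 + 3.2 + 6.6 = 27.4.
Posterior ∝ μ^5e^(−12μ) · μ^6e^(−27.4μ) = μ^11e^(−39.4μ), i.e. Gamma(12, 39.4).
Mode = (a−1)/b = 11/39.4 ≈ 0.279.

μ̂_MAP = 0.279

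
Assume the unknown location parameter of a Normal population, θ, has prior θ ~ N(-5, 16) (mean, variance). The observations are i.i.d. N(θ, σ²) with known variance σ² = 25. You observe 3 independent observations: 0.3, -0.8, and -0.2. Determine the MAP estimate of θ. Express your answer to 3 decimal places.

θ̂_MAP = -1.866

n = 3; x̄ = (0.3 + (-0.8) + (-0.2))/3 = -0.7/3 = -7/30 ≈ -0.2333.
For a Normal prior and Normal likelihood with known variance, the posterior is Normal; its mode equals its mean, the precision-weighted average.
Prior precision 1/σ₀² = 1/16 = 0.0625; data precision n/σ² = 3/25 = 0.12.
θ̂ = (0.0625·(-5) + 0.12·(-7/30)) / (0.0625 + 0.12) = (-0.3405)/0.1825 = -681/365 ≈ -1.866.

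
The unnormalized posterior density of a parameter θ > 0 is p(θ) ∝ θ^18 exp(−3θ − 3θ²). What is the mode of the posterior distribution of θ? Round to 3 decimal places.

θ̂_MAP = 1.500

ℓ'(θ) = 18/θ − 3 − 6θ. Setting this to zero and multiplying by θ: 6θ² + 3θ − 18 = 0.
θ = (−3 + √(3² + 4·6·18)) / (2·6) = (−3 + √441) / 12 = (−3 + 21)/12 = 3/2.
ℓ''(θ) = −18/θ² − 6 < 0, confirming a maximum.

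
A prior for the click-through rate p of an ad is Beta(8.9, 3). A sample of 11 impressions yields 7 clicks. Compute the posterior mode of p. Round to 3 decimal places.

p̂_MAP = 0.713

Prior: Beta(8.9, 3).
Data: 7 successes in 11 trials. The binomial likelihood contributes p^7(1−p)^4, so the posterior is Beta(8.9+7, 3+4) = Beta(15.9, 7).
For Beta(a, b) with a, b > 1 the mode is (a−1)/(a+b−2) = 14.9/20.9 ≈ 0.713.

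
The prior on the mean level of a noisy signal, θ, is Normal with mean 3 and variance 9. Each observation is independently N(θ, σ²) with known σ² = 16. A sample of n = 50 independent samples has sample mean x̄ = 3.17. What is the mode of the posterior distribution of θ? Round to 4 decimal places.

n = 50, x̄ = 3.17.
For a Normal prior and Normal likelihood with known variance, the posterior is Normal; its mode equals its mean, the precision-weighted average.
Prior precision 1/σ₀² = 1/9; data precision n/σ² = 50/16 = 3.125.
θ̂ = ((1/9)·3 + 3.125·3.17) / (1/9 + 3.125) = (983/96)/(233/72) = 2949/932 ≈ 3.1642.

θ̂_MAP = 3.1642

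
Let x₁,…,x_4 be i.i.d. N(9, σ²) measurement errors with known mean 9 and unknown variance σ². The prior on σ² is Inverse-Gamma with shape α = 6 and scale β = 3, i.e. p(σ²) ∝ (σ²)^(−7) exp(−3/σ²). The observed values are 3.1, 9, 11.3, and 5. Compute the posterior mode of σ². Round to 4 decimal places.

σ̂²_MAP = 3.4500

Sum of squared deviations about the known mean: SS = (3.1−9)² + (9−9)² + (11.3−9)² + (5−9)² = 56.1.
The Normal likelihood contributes (σ²)^(−n/2) exp(−SS/(2σ²)), so the posterior is Inverse-Gamma(α + n/2, β + SS/2) = Inverse-Gamma(8, 31.05).
The mode of Inverse-Gamma(a, b) is b/(a+1) = 31.05/9 ≈ 3.4500.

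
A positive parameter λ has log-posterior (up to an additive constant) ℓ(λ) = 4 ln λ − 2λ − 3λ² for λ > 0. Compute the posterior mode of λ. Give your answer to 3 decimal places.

ℓ'(λ) = 4/λ − 2 − 6λ. Setting this to zero and multiplying by λ: 6λ² + 2λ − 4 = 0.
λ = (−2 + √(2² + 4·6·4)) / (2·6) = (−2 + √100) / 12 = (−2 + 10)/12 = 2/3.
ℓ''(λ) = −4/λ² − 6 < 0, confirming a maximum.

λ̂_MAP = 0.667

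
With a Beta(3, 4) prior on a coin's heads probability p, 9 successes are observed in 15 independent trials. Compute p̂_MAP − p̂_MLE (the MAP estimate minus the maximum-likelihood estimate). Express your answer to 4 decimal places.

Posterior is Beta(12, 10); MAP = (12−1)/(22−2) = 11/20 ≈ 0.55000.
MLE ignores the prior: p̂_MLE = k/n = 9/15 ≈ 0.60000.
Difference = 11/20 − 9/15 = -1/20 ≈ -0.0500.

MAP − MLE = -0.0500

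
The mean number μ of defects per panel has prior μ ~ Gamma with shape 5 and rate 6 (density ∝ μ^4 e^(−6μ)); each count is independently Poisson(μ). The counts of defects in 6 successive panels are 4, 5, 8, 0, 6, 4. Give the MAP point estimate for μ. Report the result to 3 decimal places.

Σxᵢ = 4+5+8+0+6+4 = 27, with n = 6.
Posterior ∝ μ^4e^(−6μ) · μ^27e^(−6μ) = μ^31e^(−12μ), i.e. Gamma(shape=32, rate=12).
The mode of a Gamma(a, b) with a ≥ 1 (shape–rate) is (a−1)/b = 31/12 ≈ 2.583.

μ̂_MAP = 2.583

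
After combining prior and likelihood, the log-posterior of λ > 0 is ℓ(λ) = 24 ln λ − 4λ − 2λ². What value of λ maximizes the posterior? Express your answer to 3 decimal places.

λ̂_MAP = 2.000

ℓ'(λ) = 24/λ − 4 − 4λ. Setting this to zero and multiplying by λ: 4λ² + 4λ − 24 = 0.
λ = (−4 + √(4² + 4·4·24)) / (2·4) = (−4 + √400) / 8 = (−4 + 20)/8 = 2.
ℓ''(λ) = −24/λ² − 4 < 0, confirming a maximum.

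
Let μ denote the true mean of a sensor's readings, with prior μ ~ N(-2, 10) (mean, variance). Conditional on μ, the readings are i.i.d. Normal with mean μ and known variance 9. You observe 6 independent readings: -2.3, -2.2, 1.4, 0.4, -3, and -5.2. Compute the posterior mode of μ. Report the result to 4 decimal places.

n = 6; x̄ = ((-2.3) + (-2.2) + 1.4 + 0.4 + (-3) + (-5.2))/6 = -10.9/6 = -109/60 ≈ -1.8167.
For a Normal prior and Normal likelihood with known variance, the posterior is Normal; its mode equals its mean, the precision-weighted average.
Prior precision 1/σ₀² = 1/10 = 0.1; data precision n/σ² = 6/9 = 2/3.
μ̂ = (0.1·(-2) + (2/3)·(-109/60)) / (0.1 + 2/3) = (-127/90)/(23/30) = -127/69 ≈ -1.8406.

μ̂_MAP = -1.8406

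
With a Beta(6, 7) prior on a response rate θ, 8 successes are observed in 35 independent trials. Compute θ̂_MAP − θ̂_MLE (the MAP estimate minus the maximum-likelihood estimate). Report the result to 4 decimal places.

MAP − MLE = 0.0540

Posterior is Beta(14, 34); MAP = (14−1)/(48−2) = 13/46 ≈ 0.28261.
MLE ignores the prior: θ̂_MLE = k/n = 8/35 ≈ 0.22857.
Difference = 13/46 − 8/35 = 87/1610 ≈ 0.0540.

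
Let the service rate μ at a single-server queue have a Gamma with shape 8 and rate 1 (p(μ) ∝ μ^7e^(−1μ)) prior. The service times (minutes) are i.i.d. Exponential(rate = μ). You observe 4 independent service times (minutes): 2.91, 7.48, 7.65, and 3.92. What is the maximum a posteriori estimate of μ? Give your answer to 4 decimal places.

μ̂_MAP = 0.4791

The Exponential(rate=μ) likelihood is ∝ μ^n e^(−μΣtᵢ). Here n = 4 and Σtᵢ = 2.91 + 7.48 + 7.65 + 3.92 = 21.96.
Posterior ∝ μ^7e^(−1μ) · μ^4e^(−21.96μ) = μ^11e^(−22.96μ), i.e. Gamma(12, 22.96).
Mode = (a−1)/b = 11/22.96 ≈ 0.4791.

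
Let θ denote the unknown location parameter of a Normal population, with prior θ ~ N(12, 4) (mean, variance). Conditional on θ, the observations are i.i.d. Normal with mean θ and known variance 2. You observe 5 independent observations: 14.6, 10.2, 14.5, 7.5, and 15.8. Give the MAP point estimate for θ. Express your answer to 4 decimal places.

θ̂_MAP = 12.4727

n = 5; x̄ = (14.6 + 10.2 + 14.5 + 7.5 + 15.8)/5 = 62.6/5 = 12.52.
For a Normal prior and Normal likelihood with known variance, the posterior is Normal; its mode equals its mean, the precision-weighted average.
Prior precision 1/σ₀² = 1/4 = 0.25; data precision n/σ² = 5/2 = 2.5.
θ̂ = (0.25·12 + 2.5·12.52) / (0.25 + 2.5) = 34.3/2.75 = 686/55 ≈ 12.4727.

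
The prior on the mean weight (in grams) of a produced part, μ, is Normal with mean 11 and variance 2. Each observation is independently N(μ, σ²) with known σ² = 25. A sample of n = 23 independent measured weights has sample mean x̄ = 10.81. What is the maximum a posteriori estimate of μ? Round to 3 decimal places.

n = 23, x̄ = 10.81.
For a Normal prior and Normal likelihood with known variance, the posterior is Normal; its mode equals its mean, the precision-weighted average.
Prior precision 1/σ₀² = 1/2 = 0.5; data precision n/σ² = 23/25 = 0.92.
μ̂ = (0.5·11 + 0.92·10.81) / (0.5 + 0.92) = 15.4452/1.42 = 38613/3550 ≈ 10.877.

μ̂_MAP = 10.877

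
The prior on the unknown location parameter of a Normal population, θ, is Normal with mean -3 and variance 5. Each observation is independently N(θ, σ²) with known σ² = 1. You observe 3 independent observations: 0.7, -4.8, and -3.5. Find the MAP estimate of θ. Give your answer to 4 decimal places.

θ̂_MAP = -2.5625

n = 3; x̄ = (0.7 + (-4.8) + (-3.5))/3 = -7.6/3 = -38/15 ≈ -2.5333.
For a Normal prior and Normal likelihood with known variance, the posterior is Normal; its mode equals its mean, the precision-weighted average.
Prior precision 1/σ₀² = 1/5 = 0.2; data precision n/σ² = 3/1 = 3.
θ̂ = (0.2·(-3) + 3·(-38/15)) / (0.2 + 3) = (-8.2)/3.2 = -2.5625.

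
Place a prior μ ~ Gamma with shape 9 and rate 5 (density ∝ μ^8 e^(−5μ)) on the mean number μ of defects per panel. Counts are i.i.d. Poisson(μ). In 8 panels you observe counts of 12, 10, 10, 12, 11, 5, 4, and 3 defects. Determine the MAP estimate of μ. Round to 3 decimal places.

Σxᵢ = 12+10+10+12+11+5+4+3 = 67, with n = 8.
Posterior ∝ μ^8e^(−5μ) · μ^67e^(−8μ) = μ^75e^(−13μ), i.e. Gamma(shape=76, rate=13).
The mode of a Gamma(a, b) with a ≥ 1 (shape–rate) is (a−1)/b = 75/13 ≈ 5.769.

μ̂_MAP = 5.769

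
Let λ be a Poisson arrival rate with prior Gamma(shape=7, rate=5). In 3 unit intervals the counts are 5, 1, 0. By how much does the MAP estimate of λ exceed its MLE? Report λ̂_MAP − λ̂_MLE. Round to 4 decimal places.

MAP − MLE = -0.5000

Σxᵢ = 6. Posterior is Gamma(13, 8); MAP = (13−1)/8 = 12/8 ≈ 1.50000.
MLE = x̄ = 6/3 ≈ 2.00000.
Difference = 12/8 − 6/3 = -1/2 ≈ -0.5000.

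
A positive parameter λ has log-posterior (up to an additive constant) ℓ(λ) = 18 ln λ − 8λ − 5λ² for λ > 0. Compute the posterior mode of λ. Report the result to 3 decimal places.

λ̂_MAP = 1.000

ℓ'(λ) = 18/λ − 8 − 10λ. Setting this to zero and multiplying by λ: 10λ² + 8λ − 18 = 0.
λ = (−8 + √(8² + 4·10·18)) / (2·10) = (−8 + √784) / 20 = (−8 + 28)/20 = 1.
ℓ''(λ) = −18/λ² − 10 < 0, confirming a maximum.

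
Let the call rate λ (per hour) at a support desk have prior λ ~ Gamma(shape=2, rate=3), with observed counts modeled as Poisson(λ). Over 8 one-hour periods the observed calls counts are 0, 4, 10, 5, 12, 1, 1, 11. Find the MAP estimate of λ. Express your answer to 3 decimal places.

Σxᵢ = 0+4+10+5+12+1+1+11 = 44, with n = 8.
Posterior ∝ λe^(−3λ) · λ^44e^(−8λ) = λ^45e^(−11λ), i.e. Gamma(shape=46, rate=11).
The mode of a Gamma(a, b) with a ≥ 1 (shape–rate) is (a−1)/b = 45/11 ≈ 4.091.

λ̂_MAP = 4.091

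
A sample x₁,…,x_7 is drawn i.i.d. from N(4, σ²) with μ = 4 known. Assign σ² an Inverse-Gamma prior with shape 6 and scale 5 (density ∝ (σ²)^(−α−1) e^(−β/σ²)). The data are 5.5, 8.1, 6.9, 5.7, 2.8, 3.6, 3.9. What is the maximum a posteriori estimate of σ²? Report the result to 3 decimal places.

σ̂²_MAP = 1.999

Sum of squared deviations about the known mean: SS = (5.5−4)² + (8.1−4)² + (6.9−4)² + (5.7−4)² + (2.8−4)² + (3.6−4)² + (3.9−4)² = 31.97.
The Normal likelihood contributes (σ²)^(−n/2) exp(−SS/(2σ²)), so the posterior is Inverse-Gamma(α + n/2, β + SS/2) = Inverse-Gamma(9.5, 20.985).
The mode of Inverse-Gamma(a, b) is b/(a+1) = 20.985/10.5 ≈ 1.999.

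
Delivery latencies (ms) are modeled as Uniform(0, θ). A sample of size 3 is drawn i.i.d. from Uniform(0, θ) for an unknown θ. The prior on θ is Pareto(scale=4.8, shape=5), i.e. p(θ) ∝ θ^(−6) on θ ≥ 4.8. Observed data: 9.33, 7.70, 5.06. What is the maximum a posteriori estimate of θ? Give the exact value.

θ̂_MAP = 9.33

The Uniform(0, θ) likelihood is θ^(−n) for θ ≥ max(xᵢ), zero otherwise. Here max(xᵢ) = 9.33.
Posterior ∝ θ^(−6) · θ^(−3) = θ^(−9) on θ ≥ max(4.8, 9.33) = 9.33.
This density is strictly decreasing in θ, so the posterior mode lies at the lower boundary of the support.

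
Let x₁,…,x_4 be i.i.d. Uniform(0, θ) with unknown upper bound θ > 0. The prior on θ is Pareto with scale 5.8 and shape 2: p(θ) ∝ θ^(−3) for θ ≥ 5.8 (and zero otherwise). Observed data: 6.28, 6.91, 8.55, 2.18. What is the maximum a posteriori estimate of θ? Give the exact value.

The Uniform(0, θ) likelihood is θ^(−n) for θ ≥ max(xᵢ), zero otherwise. Here max(xᵢ) = 8.55.
Posterior ∝ θ^(−3) · θ^(−4) = θ^(−7) on θ ≥ max(5.8, 8.55) = 8.55.
This density is strictly decreasing in θ, so the posterior mode lies at the lower boundary of the support.

θ̂_MAP = 8.55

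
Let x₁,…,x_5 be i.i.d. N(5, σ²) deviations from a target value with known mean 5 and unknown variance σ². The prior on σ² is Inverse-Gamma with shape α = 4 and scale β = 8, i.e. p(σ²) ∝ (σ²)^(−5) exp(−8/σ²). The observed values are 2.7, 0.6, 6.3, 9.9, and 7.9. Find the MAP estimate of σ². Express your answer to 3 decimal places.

Sum of squared deviations about the known mean: SS = (2.7−5)² + (0.6−5)² + (6.3−5)² + (9.9−5)² + (7.9−5)² = 58.76.
The Normal likelihood contributes (σ²)^(−n/2) exp(−SS/(2σ²)), so the posterior is Inverse-Gamma(α + n/2, β + SS/2) = Inverse-Gamma(6.5, 37.38).
The mode of Inverse-Gamma(a, b) is b/(a+1) = 37.38/7.5 ≈ 4.984.

σ̂²_MAP = 4.984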